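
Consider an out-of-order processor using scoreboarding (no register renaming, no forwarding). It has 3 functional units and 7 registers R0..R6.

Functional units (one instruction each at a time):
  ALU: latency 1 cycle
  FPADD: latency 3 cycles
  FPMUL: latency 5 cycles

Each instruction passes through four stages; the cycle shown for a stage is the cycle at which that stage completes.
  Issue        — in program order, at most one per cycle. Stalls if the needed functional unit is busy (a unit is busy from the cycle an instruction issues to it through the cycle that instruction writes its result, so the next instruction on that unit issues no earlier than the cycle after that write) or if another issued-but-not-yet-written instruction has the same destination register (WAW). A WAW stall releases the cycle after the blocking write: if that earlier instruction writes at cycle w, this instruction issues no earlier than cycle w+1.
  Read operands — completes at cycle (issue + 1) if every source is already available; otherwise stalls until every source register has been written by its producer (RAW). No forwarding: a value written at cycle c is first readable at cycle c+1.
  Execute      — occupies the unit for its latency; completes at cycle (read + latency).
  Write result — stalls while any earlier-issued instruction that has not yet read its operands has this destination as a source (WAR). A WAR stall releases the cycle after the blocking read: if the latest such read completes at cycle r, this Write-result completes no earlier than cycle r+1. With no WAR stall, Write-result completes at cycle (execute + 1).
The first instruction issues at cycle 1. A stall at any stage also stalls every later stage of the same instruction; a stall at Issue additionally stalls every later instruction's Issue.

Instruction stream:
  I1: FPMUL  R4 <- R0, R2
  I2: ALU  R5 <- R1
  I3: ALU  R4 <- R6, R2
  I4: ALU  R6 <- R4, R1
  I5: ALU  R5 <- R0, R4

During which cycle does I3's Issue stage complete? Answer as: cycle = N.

cycle = 9

I1 -> (1, 2, 7, 8)
I2 -> (2, 3, 4, 5)
I3 -> (9, 10, 11, 12)  // WAW R4: wait I1 write@8
I4 -> (13, 14, 15, 16)  // struct: ALU busy until I3 writes@12
I5 -> (17, 18, 19, 20)  // struct: ALU busy until I4 writes@16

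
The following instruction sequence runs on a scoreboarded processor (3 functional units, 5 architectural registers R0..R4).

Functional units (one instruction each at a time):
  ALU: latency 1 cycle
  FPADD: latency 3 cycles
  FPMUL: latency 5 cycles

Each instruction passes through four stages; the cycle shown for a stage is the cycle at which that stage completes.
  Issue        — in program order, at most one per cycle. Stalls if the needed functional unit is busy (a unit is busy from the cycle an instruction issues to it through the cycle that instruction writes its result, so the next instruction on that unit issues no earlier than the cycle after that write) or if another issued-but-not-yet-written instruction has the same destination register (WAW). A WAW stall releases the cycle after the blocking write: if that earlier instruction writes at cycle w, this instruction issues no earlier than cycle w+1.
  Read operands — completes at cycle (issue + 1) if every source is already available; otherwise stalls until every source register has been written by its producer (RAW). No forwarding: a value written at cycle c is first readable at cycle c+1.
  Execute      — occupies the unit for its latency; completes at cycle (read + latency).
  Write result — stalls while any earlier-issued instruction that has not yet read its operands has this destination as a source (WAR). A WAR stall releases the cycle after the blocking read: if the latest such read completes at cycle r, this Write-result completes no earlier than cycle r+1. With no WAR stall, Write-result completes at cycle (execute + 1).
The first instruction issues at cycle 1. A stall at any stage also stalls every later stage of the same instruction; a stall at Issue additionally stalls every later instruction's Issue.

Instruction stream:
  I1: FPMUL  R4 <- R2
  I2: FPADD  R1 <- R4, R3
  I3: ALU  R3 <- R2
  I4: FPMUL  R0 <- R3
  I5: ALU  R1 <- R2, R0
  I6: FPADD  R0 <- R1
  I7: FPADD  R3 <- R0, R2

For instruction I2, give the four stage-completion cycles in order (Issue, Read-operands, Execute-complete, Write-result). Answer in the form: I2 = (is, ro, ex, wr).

I2 = (2, 9, 12, 13)

[1] I1 issues→FPMUL
[2] I1 reads · I2 issues→FPADD
[3] I3 issues→ALU
[4] I3 reads
[5] I3 exec-done
[7] I1 exec-done
[8] I1 writes R4
[9] I2 reads · I4 issues→FPMUL
[10] I3 writes R3
[11] I4 reads
[12] I2 exec-done
[13] I2 writes R1
[14] I5 issues→ALU
[16] I4 exec-done
[17] I4 writes R0
[18] I5 reads · I6 issues→FPADD
[19] I5 exec-done
[20] I5 writes R1
[21] I6 reads
[24] I6 exec-done
[25] I6 writes R0
[26] I7 issues→FPADD
[27] I7 reads
[30] I7 exec-done
[31] I7 writes R3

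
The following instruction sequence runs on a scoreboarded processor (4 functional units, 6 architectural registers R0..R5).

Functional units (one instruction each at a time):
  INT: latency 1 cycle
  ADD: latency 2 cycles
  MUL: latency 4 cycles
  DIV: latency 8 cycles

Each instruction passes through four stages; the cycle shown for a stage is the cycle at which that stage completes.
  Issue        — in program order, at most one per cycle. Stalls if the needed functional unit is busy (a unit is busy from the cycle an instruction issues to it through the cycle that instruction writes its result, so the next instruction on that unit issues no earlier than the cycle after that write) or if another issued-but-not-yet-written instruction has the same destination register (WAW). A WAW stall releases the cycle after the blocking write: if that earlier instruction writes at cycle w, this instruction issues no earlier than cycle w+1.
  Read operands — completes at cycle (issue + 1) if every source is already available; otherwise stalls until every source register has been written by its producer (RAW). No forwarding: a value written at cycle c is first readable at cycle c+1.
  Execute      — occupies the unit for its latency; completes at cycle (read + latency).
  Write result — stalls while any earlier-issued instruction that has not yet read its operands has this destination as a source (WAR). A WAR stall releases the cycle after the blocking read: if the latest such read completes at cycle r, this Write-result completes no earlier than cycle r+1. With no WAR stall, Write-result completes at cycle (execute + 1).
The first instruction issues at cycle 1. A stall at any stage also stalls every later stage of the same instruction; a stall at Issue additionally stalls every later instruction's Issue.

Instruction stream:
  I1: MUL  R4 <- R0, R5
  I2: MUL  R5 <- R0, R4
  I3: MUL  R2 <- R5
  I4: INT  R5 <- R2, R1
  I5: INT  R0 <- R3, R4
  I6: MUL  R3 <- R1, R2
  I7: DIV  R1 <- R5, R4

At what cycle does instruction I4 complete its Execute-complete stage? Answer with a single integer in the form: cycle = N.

cycle = 23

t=1  issue I1 (MUL)
t=2  I1 read-ops
t=6  I1 finished on MUL
t=7  I1→R4
t=8  issue I2 (MUL)
t=9  I2 read-ops
t=13  I2 finished on MUL
t=14  I2→R5
t=15  issue I3 (MUL)
t=16  I3 read-ops | issue I4 (INT)
t=20  I3 finished on MUL
t=21  I3→R2
t=22  I4 read-ops
t=23  I4 finished on INT
t=24  I4→R5
t=25  issue I5 (INT)
t=26  I5 read-ops | issue I6 (MUL)
t=27  I5 finished on INT | I6 read-ops | issue I7 (DIV)
t=28  I5→R0 | I7 read-ops
t=31  I6 finished on MUL
t=32  I6→R3
t=36  I7 finished on DIV
t=37  I7→R1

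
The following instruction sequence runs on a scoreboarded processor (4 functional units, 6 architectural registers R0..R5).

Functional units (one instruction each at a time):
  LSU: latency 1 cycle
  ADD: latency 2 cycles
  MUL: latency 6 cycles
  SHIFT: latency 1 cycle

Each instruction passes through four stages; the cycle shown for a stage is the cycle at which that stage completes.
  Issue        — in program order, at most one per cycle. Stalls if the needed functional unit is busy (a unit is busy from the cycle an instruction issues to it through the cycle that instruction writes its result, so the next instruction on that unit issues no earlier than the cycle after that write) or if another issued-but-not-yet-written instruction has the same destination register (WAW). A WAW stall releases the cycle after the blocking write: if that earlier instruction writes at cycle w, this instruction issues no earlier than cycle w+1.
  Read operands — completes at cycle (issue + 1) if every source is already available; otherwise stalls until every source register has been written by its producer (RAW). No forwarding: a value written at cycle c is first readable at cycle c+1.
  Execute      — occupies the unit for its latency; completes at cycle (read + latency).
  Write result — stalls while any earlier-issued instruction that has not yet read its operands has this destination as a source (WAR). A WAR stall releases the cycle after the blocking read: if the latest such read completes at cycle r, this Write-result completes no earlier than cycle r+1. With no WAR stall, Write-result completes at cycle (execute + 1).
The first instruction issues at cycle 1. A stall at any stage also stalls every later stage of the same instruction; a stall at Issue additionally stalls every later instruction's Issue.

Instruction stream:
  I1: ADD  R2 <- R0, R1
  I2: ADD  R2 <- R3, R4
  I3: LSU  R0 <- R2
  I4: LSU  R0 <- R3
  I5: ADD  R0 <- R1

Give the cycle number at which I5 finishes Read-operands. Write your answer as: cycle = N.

cycle = 19

c1: I1→ADD
c2: I1 RO
c4: I1 EX
c5: I1 WR R2
c6: I2→ADD
c7: I2 RO · I3→LSU
c9: I2 EX
c10: I2 WR R2
c11: I3 RO
c12: I3 EX
c13: I3 WR R0
c14: I4→LSU
c15: I4 RO
c16: I4 EX
c17: I4 WR R0
c18: I5→ADD
c19: I5 RO
c21: I5 EX
c22: I5 WR R0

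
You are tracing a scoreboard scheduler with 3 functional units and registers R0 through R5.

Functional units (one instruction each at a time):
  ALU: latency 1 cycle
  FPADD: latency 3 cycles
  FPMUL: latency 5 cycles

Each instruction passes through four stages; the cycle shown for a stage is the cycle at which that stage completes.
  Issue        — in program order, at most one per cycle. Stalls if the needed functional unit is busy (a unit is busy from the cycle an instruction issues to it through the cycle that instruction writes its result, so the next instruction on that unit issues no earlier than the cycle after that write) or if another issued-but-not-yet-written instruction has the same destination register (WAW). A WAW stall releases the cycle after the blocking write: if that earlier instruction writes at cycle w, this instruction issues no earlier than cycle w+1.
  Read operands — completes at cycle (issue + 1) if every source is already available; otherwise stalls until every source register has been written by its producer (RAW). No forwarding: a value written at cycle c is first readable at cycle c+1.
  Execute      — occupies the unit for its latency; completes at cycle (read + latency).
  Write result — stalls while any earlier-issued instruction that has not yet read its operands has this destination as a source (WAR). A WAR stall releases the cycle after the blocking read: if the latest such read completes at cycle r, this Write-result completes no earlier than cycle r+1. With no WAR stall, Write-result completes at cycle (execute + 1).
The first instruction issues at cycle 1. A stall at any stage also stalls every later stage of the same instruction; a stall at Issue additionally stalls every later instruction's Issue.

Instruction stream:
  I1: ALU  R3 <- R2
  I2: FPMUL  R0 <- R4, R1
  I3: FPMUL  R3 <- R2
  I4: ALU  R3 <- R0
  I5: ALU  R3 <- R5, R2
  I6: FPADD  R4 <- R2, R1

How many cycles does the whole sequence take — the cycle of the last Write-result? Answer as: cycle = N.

cycle = 28

[1] issue I1 (ALU)
[2] I1 read-ops · issue I2 (FPMUL)
[3] I1 finished on ALU · I2 read-ops
[4] I1→R3
[8] I2 finished on FPMUL
[9] I2→R0
[10] issue I3 (FPMUL)
[11] I3 read-ops
[16] I3 finished on FPMUL
[17] I3→R3
[18] issue I4 (ALU)
[19] I4 read-ops
[20] I4 finished on ALU
[21] I4→R3
[22] issue I5 (ALU)
[23] I5 read-ops · issue I6 (FPADD)
[24] I5 finished on ALU · I6 read-ops
[25] I5→R3
[27] I6 finished on FPADD
[28] I6→R4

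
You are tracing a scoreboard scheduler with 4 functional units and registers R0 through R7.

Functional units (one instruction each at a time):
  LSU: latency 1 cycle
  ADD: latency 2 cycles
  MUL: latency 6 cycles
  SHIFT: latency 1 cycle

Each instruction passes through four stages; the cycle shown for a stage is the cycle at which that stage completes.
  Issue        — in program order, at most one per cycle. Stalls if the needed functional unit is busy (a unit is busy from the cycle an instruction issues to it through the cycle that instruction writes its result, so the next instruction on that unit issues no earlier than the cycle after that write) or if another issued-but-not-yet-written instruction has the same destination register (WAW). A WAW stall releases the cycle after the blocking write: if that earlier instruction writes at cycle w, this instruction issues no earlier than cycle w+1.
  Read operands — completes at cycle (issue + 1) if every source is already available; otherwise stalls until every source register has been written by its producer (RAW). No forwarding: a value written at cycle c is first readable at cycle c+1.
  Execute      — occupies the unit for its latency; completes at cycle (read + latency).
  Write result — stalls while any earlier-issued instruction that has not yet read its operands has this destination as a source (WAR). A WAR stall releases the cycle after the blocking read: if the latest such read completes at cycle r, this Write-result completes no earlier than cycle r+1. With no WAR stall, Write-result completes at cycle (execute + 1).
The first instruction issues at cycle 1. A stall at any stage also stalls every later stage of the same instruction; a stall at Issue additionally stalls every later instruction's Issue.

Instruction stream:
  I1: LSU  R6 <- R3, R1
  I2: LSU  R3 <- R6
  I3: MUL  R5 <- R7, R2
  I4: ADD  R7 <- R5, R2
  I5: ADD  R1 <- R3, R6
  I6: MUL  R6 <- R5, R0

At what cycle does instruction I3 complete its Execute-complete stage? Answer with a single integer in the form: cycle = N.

cycle = 13

I1  is:1  ro:2  ex:3  wr:4
I2  is:5  ro:6  ex:7  wr:8  — struct: LSU busy until I1 writes@4
I3  is:6  ro:7  ex:13  wr:14
I4  is:7  ro:15  ex:17  wr:18  — RAW R5: wait I3 write@14
I5  is:19  ro:20  ex:22  wr:23  — struct: ADD busy until I4 writes@18
I6  is:20  ro:21  ex:27  wr:28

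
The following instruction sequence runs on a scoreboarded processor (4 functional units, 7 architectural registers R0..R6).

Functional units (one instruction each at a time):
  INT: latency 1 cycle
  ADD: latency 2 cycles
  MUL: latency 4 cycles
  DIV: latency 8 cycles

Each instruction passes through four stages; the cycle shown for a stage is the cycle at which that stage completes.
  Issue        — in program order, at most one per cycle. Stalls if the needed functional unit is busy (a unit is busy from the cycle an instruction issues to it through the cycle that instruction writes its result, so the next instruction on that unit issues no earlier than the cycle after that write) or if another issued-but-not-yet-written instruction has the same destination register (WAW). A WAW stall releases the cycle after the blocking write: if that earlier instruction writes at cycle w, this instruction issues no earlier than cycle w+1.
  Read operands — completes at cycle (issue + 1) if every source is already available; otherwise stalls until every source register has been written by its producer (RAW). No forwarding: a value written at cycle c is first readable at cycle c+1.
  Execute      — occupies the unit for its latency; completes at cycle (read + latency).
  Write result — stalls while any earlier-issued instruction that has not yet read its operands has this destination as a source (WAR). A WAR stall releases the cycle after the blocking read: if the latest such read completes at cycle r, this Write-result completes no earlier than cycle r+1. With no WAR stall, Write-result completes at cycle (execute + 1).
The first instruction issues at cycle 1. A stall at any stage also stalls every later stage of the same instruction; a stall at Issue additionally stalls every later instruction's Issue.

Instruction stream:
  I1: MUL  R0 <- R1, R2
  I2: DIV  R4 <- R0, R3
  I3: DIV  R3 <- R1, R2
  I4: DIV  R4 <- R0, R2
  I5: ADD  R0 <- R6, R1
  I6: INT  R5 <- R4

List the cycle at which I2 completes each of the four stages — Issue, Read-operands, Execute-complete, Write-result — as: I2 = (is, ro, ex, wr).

I2 = (2, 8, 16, 17)

c1: I1→MUL
c2: I1 RO | I2→DIV
c6: I1 EX
c7: I1 WR R0
c8: I2 RO
c16: I2 EX
c17: I2 WR R4
c18: I3→DIV
c19: I3 RO
c27: I3 EX
c28: I3 WR R3
c29: I4→DIV
c30: I4 RO | I5→ADD
c31: I5 RO | I6→INT
c33: I5 EX
c34: I5 WR R0
c38: I4 EX
c39: I4 WR R4
c40: I6 RO
c41: I6 EX
c42: I6 WR R5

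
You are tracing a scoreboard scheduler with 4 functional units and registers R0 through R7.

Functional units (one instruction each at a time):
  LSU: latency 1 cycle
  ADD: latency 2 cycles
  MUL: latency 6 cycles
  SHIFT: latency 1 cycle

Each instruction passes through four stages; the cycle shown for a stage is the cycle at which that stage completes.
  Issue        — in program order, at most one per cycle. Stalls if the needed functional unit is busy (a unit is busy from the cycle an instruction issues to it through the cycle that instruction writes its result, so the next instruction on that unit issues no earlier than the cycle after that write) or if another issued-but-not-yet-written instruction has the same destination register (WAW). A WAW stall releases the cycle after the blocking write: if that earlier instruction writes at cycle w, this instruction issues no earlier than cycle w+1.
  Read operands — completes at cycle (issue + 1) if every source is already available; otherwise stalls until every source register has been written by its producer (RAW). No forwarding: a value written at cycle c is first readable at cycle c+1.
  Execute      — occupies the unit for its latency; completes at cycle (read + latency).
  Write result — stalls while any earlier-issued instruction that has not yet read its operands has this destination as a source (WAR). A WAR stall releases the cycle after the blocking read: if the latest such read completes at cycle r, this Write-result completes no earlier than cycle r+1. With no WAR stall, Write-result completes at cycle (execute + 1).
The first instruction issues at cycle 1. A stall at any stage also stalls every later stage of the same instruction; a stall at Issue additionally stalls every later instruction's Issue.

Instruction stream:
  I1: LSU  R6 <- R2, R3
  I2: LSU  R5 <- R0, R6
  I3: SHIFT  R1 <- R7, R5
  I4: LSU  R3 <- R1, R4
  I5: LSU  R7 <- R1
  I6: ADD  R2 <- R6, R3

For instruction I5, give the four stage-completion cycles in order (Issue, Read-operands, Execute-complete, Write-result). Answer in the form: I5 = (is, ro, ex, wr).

I5 = (15, 16, 17, 18)

I1  is:1  ro:2  ex:3  wr:4
I2  is:5  ro:6  ex:7  wr:8  — struct: LSU busy until I1 writes@4
I3  is:6  ro:9  ex:10  wr:11  — RAW R5: wait I2 write@8
I4  is:9  ro:12  ex:13  wr:14  — struct: LSU busy until I2 writes@8, RAW R1: wait I3 write@11
I5  is:15  ro:16  ex:17  wr:18  — struct: LSU busy until I4 writes@14
I6  is:16  ro:17  ex:19  wr:20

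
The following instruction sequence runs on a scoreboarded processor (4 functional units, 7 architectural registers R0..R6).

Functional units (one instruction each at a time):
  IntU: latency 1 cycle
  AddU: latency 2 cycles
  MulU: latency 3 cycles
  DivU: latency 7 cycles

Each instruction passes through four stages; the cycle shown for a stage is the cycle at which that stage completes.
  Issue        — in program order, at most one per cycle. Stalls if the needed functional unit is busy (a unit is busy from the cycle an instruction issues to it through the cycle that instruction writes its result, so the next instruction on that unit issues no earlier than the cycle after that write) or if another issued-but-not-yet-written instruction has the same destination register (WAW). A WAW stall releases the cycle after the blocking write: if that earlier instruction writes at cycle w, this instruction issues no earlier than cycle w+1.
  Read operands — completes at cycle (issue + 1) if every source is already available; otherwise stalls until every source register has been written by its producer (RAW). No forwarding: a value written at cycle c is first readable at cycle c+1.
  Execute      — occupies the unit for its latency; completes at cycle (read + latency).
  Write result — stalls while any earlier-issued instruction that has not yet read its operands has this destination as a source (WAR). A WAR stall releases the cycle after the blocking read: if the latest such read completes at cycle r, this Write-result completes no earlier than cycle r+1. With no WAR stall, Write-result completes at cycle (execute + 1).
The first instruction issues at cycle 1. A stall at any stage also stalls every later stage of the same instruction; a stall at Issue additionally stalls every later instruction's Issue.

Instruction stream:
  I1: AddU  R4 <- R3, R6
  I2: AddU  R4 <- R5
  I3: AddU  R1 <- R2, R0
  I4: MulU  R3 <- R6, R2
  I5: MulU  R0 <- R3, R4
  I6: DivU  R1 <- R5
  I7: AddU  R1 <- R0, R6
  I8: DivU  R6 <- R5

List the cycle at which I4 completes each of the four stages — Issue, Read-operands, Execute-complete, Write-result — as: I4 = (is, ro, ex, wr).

cycle 1: I1 dispatched to AddU
cycle 2: I1 operands ready
cycle 4: I1 complete
cycle 5: R4←I1
cycle 6: I2 dispatched to AddU
cycle 7: I2 operands ready
cycle 9: I2 complete
cycle 10: R4←I2
cycle 11: I3 dispatched to AddU
cycle 12: I3 operands ready, I4 dispatched to MulU
cycle 13: I4 operands ready
cycle 14: I3 complete
cycle 15: R1←I3
cycle 16: I4 complete
cycle 17: R3←I4
cycle 18: I5 dispatched to MulU
cycle 19: I5 operands ready, I6 dispatched to DivU
cycle 20: I6 operands ready
cycle 22: I5 complete
cycle 23: R0←I5
cycle 27: I6 complete
cycle 28: R1←I6
cycle 29: I7 dispatched to AddU
cycle 30: I7 operands ready, I8 dispatched to DivU
cycle 31: I8 operands ready
cycle 32: I7 complete
cycle 33: R1←I7
cycle 38: I8 complete
cycle 39: R6←I8

I4 = (12, 13, 16, 17)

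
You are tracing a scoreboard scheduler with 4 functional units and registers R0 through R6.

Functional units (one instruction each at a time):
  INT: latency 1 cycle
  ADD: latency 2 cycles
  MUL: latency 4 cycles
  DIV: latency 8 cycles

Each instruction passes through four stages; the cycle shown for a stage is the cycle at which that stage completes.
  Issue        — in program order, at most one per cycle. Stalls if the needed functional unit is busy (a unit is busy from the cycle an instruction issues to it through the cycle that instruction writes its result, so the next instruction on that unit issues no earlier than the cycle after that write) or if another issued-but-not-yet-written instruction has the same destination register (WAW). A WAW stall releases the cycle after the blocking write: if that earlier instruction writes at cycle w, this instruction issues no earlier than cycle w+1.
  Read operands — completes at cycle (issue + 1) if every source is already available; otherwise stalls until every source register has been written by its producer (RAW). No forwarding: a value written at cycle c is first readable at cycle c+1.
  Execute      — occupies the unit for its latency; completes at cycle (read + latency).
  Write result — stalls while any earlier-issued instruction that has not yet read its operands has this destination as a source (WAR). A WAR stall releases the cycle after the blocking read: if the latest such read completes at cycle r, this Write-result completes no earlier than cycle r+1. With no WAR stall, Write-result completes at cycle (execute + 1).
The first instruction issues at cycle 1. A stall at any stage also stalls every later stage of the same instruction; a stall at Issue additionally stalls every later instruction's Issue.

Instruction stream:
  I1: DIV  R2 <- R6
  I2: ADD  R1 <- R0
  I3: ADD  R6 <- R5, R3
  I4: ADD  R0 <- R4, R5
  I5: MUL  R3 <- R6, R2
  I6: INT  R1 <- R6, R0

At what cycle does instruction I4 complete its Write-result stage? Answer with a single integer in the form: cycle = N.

cycle = 16

1) issue 1, read 2, done 10, write 11
2) issue 2, read 3, done 5, write 6
3) issue 7, read 8, done 10, write 11  <struct: ADD busy until I2 writes@6>
4) issue 12, read 13, done 15, write 16  <struct: ADD busy until I3 writes@11>
5) issue 13, read 14, done 18, write 19
6) issue 14, read 17, done 18, write 19  <RAW R0: wait I4 write@16>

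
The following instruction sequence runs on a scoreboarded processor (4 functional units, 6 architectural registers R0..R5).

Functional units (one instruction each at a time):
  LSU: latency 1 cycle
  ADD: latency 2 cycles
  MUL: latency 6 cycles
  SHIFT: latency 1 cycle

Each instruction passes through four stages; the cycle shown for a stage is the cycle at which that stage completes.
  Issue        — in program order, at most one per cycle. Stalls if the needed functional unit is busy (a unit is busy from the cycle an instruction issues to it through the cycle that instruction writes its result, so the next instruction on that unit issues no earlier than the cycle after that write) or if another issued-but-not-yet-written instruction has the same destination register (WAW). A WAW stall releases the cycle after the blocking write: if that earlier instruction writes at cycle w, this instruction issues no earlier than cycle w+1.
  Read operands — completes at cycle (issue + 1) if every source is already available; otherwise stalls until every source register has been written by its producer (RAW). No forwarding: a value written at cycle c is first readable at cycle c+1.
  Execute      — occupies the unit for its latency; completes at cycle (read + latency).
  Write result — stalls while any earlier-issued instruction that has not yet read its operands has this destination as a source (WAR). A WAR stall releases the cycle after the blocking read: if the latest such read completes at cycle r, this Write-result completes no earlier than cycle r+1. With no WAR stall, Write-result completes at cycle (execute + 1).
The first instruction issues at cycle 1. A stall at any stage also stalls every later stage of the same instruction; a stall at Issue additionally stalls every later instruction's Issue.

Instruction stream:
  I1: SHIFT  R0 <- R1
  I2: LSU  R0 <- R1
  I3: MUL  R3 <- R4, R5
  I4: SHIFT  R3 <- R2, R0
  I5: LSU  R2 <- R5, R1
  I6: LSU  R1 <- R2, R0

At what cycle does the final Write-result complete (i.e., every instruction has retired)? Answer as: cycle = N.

cycle 1: I1→SHIFT
cycle 2: I1 RO
cycle 3: I1 EX
cycle 4: I1 WR R0
cycle 5: I2→LSU
cycle 6: I2 RO; I3→MUL
cycle 7: I2 EX; I3 RO
cycle 8: I2 WR R0
cycle 13: I3 EX
cycle 14: I3 WR R3
cycle 15: I4→SHIFT
cycle 16: I4 RO; I5→LSU
cycle 17: I4 EX; I5 RO
cycle 18: I4 WR R3; I5 EX
cycle 19: I5 WR R2
cycle 20: I6→LSU
cycle 21: I6 RO
cycle 22: I6 EX
cycle 23: I6 WR R1

cycle = 23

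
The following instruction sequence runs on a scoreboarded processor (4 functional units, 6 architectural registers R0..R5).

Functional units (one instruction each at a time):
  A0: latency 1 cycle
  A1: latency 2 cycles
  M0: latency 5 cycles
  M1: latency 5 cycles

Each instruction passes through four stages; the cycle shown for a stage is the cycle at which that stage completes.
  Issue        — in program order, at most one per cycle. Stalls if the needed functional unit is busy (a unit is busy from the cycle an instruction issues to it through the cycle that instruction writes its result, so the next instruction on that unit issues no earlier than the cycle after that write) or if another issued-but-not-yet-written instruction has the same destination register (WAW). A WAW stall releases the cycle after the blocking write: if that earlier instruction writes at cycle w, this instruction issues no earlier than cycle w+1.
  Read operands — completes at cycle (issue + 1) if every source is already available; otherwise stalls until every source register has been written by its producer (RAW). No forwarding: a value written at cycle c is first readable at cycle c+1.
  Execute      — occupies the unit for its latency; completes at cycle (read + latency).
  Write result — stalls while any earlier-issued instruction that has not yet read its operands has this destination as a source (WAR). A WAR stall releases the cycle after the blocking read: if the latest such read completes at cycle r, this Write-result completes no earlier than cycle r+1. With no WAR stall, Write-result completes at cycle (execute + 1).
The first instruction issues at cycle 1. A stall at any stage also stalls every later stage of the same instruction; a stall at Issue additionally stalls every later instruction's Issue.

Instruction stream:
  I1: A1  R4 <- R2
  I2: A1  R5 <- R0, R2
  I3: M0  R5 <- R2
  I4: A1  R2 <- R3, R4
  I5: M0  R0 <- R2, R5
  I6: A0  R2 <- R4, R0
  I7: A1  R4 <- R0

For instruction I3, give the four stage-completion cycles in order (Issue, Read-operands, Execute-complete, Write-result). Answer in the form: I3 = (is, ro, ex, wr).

c1: I1→A1
c2: I1 RO
c4: I1 EX
c5: I1 WR R4
c6: I2→A1
c7: I2 RO
c9: I2 EX
c10: I2 WR R5
c11: I3→M0
c12: I3 RO · I4→A1
c13: I4 RO
c15: I4 EX
c16: I4 WR R2
c17: I3 EX
c18: I3 WR R5
c19: I5→M0
c20: I5 RO · I6→A0
c21: I7→A1
c25: I5 EX
c26: I5 WR R0
c27: I6 RO · I7 RO
c28: I6 EX
c29: I6 WR R2 · I7 EX
c30: I7 WR R4

I3 = (11, 12, 17, 18)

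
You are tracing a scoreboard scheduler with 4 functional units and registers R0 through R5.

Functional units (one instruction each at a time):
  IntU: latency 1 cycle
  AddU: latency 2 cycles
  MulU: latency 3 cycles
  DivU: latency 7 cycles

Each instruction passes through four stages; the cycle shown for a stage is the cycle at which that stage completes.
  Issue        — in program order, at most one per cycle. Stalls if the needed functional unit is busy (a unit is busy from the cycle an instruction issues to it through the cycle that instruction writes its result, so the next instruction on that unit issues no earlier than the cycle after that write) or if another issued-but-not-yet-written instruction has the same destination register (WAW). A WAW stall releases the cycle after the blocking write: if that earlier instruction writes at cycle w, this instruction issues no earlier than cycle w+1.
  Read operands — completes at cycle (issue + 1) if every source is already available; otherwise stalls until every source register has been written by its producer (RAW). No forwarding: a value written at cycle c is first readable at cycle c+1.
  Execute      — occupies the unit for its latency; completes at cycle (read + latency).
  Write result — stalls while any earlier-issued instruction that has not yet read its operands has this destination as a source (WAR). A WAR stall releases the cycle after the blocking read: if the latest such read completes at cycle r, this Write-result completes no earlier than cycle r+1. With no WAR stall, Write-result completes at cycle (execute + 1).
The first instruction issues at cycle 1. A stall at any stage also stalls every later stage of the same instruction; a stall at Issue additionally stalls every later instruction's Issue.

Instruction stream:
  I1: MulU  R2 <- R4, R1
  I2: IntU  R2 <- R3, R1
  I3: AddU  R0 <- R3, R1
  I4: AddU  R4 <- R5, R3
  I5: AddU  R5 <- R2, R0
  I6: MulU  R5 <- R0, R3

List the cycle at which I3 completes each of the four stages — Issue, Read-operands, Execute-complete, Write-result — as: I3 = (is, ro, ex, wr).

[1] I1→MulU
[2] I1 RO
[5] I1 EX
[6] I1 WR R2
[7] I2→IntU
[8] I2 RO; I3→AddU
[9] I2 EX; I3 RO
[10] I2 WR R2
[11] I3 EX
[12] I3 WR R0
[13] I4→AddU
[14] I4 RO
[16] I4 EX
[17] I4 WR R4
[18] I5→AddU
[19] I5 RO
[21] I5 EX
[22] I5 WR R5
[23] I6→MulU
[24] I6 RO
[27] I6 EX
[28] I6 WR R5

I3 = (8, 9, 11, 12)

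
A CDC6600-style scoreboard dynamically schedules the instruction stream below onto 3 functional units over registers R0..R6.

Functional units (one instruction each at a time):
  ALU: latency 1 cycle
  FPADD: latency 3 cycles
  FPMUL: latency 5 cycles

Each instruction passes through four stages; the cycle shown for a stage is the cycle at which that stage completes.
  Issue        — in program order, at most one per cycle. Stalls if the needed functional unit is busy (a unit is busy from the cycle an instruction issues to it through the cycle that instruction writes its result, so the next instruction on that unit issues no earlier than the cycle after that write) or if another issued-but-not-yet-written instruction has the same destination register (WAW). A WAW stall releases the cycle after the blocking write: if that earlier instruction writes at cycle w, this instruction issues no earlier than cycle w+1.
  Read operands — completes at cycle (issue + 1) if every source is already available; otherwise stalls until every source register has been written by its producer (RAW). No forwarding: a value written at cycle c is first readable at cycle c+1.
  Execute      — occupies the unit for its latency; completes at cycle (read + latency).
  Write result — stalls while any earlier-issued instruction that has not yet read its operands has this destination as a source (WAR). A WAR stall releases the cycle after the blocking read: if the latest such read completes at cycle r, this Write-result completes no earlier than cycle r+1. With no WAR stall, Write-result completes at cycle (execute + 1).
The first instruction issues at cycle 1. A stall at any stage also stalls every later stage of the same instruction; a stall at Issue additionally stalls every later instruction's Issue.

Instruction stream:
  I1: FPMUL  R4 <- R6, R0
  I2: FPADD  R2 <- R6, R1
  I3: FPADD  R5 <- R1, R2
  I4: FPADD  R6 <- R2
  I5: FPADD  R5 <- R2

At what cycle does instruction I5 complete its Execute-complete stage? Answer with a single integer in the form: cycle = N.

cycle = 24

  I1 | 1 | 2 | 7 | 8
  I2 | 2 | 3 | 6 | 7
  I3 | 8 | 9 | 12 | 13   struct: FPADD busy until I2 writes@7
  I4 | 14 | 15 | 18 | 19   struct: FPADD busy until I3 writes@13
  I5 | 20 | 21 | 24 | 25   struct: FPADD busy until I4 writes@19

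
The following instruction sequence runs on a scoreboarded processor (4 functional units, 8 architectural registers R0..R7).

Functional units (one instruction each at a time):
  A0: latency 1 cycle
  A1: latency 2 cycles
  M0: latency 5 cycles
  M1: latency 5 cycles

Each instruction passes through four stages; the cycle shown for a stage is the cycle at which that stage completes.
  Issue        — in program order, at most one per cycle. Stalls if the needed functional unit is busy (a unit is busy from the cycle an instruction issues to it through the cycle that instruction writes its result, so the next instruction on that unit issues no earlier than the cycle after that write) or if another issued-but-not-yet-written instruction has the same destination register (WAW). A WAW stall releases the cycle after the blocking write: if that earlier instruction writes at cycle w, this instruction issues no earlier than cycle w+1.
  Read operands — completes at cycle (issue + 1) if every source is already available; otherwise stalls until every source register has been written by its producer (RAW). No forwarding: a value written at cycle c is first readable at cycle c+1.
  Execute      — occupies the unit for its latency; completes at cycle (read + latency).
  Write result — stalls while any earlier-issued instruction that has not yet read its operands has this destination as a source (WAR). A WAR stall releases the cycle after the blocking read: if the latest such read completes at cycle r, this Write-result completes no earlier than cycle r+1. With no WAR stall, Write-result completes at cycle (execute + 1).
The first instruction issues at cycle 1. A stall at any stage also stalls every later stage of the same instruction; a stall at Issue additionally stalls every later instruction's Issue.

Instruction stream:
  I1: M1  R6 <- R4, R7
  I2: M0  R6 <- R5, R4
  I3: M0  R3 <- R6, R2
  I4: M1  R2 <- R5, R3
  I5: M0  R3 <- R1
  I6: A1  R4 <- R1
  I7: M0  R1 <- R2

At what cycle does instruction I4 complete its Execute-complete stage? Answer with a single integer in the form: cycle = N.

cycle = 30

I1 -> (1, 2, 7, 8)
I2 -> (9, 10, 15, 16)  // WAW R6: wait I1 write@8
I3 -> (17, 18, 23, 24)  // struct: M0 busy until I2 writes@16
I4 -> (18, 25, 30, 31)  // RAW R3: wait I3 write@24
I5 -> (25, 26, 31, 32)  // struct: M0 busy until I3 writes@24
I6 -> (26, 27, 29, 30)
I7 -> (33, 34, 39, 40)  // struct: M0 busy until I5 writes@32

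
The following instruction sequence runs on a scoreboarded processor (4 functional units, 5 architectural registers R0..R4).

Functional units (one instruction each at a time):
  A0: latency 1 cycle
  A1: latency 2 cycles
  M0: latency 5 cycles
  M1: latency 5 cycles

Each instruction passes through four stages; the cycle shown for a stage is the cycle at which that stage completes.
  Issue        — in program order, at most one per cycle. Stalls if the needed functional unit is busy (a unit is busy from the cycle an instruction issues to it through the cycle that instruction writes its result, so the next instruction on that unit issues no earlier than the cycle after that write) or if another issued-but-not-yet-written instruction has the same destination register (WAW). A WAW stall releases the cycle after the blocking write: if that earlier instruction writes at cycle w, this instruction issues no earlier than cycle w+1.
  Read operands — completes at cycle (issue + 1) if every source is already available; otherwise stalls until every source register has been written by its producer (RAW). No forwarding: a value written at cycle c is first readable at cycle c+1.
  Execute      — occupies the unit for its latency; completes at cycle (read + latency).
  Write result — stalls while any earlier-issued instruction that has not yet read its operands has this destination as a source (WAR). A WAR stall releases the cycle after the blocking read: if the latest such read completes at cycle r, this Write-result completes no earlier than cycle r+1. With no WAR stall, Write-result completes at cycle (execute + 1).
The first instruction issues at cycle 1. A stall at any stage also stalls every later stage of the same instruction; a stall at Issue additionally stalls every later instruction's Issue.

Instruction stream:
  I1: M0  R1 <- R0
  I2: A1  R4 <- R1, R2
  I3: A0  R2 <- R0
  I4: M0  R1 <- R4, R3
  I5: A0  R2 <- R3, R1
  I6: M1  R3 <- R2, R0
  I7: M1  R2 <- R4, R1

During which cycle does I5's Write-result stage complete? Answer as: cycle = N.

cycle = 22

I1 -> (1, 2, 7, 8)
I2 -> (2, 9, 11, 12)  // RAW R1: wait I1 write@8
I3 -> (3, 4, 5, 10)  // WAR R2: wait I2 read@9
I4 -> (9, 13, 18, 19)  // struct: M0 busy until I1 writes@8, RAW R4: wait I2 write@12
I5 -> (11, 20, 21, 22)  // struct: A0 busy until I3 writes@10, RAW R1: wait I4 write@19
I6 -> (12, 23, 28, 29)  // RAW R2: wait I5 write@22
I7 -> (30, 31, 36, 37)  // struct: M1 busy until I6 writes@29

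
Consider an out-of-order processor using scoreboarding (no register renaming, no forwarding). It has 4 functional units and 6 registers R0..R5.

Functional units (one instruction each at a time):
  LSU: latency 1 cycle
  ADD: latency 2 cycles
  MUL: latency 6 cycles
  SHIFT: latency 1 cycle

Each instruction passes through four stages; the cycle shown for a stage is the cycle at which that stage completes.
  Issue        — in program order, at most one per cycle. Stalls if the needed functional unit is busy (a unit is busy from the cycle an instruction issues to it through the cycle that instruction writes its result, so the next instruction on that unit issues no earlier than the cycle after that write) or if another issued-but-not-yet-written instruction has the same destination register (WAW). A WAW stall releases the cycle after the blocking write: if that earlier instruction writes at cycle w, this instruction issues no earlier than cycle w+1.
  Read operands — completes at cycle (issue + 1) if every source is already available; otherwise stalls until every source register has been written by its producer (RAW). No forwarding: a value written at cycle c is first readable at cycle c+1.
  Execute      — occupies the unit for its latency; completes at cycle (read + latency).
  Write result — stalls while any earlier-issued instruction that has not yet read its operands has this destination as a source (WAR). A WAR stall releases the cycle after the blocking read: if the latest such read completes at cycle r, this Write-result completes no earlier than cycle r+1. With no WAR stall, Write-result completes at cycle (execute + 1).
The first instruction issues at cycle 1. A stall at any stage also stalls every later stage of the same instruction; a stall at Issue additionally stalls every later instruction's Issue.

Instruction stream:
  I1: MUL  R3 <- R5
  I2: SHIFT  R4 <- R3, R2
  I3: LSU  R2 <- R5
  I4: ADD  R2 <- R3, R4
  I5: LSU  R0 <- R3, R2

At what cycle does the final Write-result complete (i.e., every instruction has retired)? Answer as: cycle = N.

cycle = 19

cycle 1: issue I1 (MUL)
cycle 2: I1 read-ops; issue I2 (SHIFT)
cycle 3: issue I3 (LSU)
cycle 4: I3 read-ops
cycle 5: I3 finished on LSU
cycle 8: I1 finished on MUL
cycle 9: I1→R3
cycle 10: I2 read-ops
cycle 11: I2 finished on SHIFT; I3→R2
cycle 12: I2→R4; issue I4 (ADD)
cycle 13: I4 read-ops; issue I5 (LSU)
cycle 15: I4 finished on ADD
cycle 16: I4→R2
cycle 17: I5 read-ops
cycle 18: I5 finished on LSU
cycle 19: I5→R0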